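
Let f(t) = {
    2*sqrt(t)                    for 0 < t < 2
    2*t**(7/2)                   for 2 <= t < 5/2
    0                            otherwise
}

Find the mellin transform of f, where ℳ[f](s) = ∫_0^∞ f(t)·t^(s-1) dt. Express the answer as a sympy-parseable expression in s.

4*(2**(s + 1/2)*(2*s + 7) - 2**(s + 7/2)*(2*s + 1) + (5/2)**(s + 7/2)*(2*s + 1))/((2*s + 1)*(2*s + 7))
  Re(s) > -1/2

cuts at 2: linearity sums the 2 kernel integrals
∫ 2*sqrt(t)·t^(s-1) over [0, 2)
∫ over [2, 5/2) of 2*t**(7/2)·t^(s-1) joins the sum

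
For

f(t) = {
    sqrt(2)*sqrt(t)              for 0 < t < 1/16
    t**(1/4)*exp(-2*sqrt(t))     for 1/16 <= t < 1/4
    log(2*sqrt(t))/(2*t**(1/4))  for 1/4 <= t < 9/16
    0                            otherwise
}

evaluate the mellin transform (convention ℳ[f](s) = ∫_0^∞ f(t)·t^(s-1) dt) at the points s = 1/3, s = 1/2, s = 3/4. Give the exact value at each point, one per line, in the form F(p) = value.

invert the power substitution to get sqrt(2)*t on [0, 1/4); sqrt(t)*exp(-2*t) on [1/4, 1/2); log(2*t)/(2*sqrt(t)) on [1/2, 3/4)
reversing the shared t-power: sqrt(2)*sqrt(t) on [0, 1/4); exp(-2*t) on [1/4, 1/2); log(2*t)/(2*t) on [1/2, 3/4)
undo the common scale on t: sqrt(t) on [0, 1/2); exp(-t) on [1/2, 1); log(t)/t on [1, 3/2)
slice at 1/16, 1/4, transform all 3 pieces, and sum them
segment [0, 1/16) carries sqrt(2)*sqrt(t); integrate it
[1/16, 1/4) adds the kernel integral of t**(1/4)*exp(-2*sqrt(t))
between 1/4 and 9/16 the integrand is log(2*sqrt(t))/(2*t**(1/4))·t^(s-1)

F(1/3) = 2**(2/3)*(-720*3**(1/6) - 20*2**(1/6)*uppergamma(7/6, 1) + 3*sqrt(2) + 20*2**(1/6)*uppergamma(7/6, 1/2) + log(3**(120*3**(1/6))/2**(120*3**(1/6))) + 720*2**(1/6))/40
F(1/2) = -2*sqrt(3) - sqrt(2)*exp(-1)/2 - sqrt(2)*sqrt(pi)*erfc(1)/4 + sqrt(2)*sqrt(pi)*erfc(sqrt(2)/2)/4 + exp(-1/2)/2 + log(3**(16*sqrt(3))/2**(16*sqrt(3)))/16 + 33*sqrt(2)/16
F(3/4) = -exp(-1) - 1/4 + sqrt(2)/40 + log(205891132094649/1073741824)/40 + 3*exp(-1/2)/4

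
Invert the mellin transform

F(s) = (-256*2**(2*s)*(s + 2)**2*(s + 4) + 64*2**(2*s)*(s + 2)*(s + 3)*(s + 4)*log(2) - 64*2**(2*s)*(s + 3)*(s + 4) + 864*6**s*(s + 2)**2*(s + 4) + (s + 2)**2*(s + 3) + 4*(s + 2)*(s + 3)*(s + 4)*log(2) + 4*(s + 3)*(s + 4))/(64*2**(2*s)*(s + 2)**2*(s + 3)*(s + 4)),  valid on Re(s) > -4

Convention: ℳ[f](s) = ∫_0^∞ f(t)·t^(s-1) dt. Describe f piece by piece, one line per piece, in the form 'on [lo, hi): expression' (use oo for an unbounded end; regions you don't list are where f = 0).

reversing the shared t-power: 4*t**2 on [0, 1/4); log(2*t) on [1/4, 1); 4*t on [1, 3/2)
back out the common scale on t: t**2 on [0, 1/2); log(t) on [1/2, 2); 2*t on [2, 3)
treat the 3 regions marked off by 1/4, 1 separately and sum
the [0, 1/4) slice contributes ∫ 4*t**4·t^(s-1) dt
segment 1/4 to 1 holds t**2*log(2*t); add its integral
∫ over [1, 3/2) of 4*t**3·t^(s-1) joins the sum

on [0, 1/4): 4*t**4
on [1/4, 1): t**2*log(2*t)
on [1, 3/2): 4*t**3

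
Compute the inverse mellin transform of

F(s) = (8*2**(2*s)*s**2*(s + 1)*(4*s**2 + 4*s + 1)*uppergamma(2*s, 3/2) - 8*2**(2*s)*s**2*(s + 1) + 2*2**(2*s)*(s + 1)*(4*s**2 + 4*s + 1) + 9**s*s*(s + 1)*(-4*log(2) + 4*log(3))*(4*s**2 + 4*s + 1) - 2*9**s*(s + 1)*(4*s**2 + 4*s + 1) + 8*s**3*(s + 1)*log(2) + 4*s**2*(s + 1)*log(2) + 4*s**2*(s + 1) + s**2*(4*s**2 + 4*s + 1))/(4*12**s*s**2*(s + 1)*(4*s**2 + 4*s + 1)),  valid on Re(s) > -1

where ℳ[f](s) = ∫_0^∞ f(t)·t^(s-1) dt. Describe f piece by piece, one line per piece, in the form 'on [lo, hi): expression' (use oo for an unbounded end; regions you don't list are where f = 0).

on [0, 1/12): 3*t
on [1/12, 1/3): sqrt(3)*sqrt(t)*log(sqrt(3)*sqrt(t))
on [1/3, 3/4): log(sqrt(3)*sqrt(t))
on [3/4, oo): exp(-sqrt(3)*sqrt(t))

reversing the common scale on t: t on [0, 1/4); sqrt(t)*log(sqrt(t)) on [1/4, 1); log(sqrt(t)) on [1, 9/4); …
undo the power substitution: t**2 on [0, 1/2); t*log(t) on [1/2, 1); log(t) on [1, 3/2); …
decompose at 1/12, 1/3, 3/4; ℳ[f](s) sums the 4 pieces' integrals
∫ over [0, 1/12) of 3*t·t^(s-1) joins the sum
∫ sqrt(3)*sqrt(t)*log(sqrt(3)*sqrt(t))·t^(s-1) over [1/12, 1/3)
over [1/3, 3/4), the kernel integral of log(sqrt(3)*sqrt(t)) enters the sum
over [3/4, ∞), the kernel integral of exp(-sqrt(3)*sqrt(t)) enters the sum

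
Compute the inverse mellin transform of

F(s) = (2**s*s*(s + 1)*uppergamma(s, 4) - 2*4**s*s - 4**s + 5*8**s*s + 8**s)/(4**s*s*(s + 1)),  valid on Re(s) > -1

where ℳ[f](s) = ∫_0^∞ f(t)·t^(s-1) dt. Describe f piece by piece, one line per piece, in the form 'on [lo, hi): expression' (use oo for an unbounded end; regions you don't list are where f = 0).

slice at 1, 2, transform all 3 pieces, and sum them
segment 0 to 1 holds t; add its integral
piece [1, 2): integrate (2*t + 1) against the kernel
segment 2 to ∞ holds exp(-2*t); add its integral

on [0, 1): t
on [1, 2): 2*t + 1
on [2, oo): exp(-2*t)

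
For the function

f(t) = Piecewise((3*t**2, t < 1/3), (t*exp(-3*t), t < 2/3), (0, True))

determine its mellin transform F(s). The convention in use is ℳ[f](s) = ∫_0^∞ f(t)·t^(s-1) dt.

((s + 2)*uppergamma(s + 1, 1) - (s + 2)*uppergamma(s + 1, 2) + 1)/(3*3**s*(s + 2))
  Re(s) > -2

strip the shared t-power: 3*t on [0, 1/3); exp(-3*t) on [1/3, 2/3)
back out the common scale on t: t on [0, 1); exp(-t) on [1, 2)
linearity at 1/3 turns ℳ[f](s) into 2 summed integrals
for t in [0, 1/3): the term is ∫ 3*t**2·t^(s-1)
on [1/3, 2/3) integrate f = t*exp(-3*t) against the kernel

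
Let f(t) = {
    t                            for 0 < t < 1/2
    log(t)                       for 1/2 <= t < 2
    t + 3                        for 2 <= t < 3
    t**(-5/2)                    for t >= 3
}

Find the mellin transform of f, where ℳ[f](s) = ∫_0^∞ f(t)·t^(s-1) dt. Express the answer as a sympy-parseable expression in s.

(-270*2**(2*s)*s**2*(2*s - 5) + 54*2**(2*s)*s*(s + 1)*(2*s - 5)*log(2) - 162*2**(2*s)*s*(2*s - 5) - 54*2**(2*s)*(s + 1)*(2*s - 5) - 4*sqrt(3)*6**s*s**2*(s + 1) + 324*6**s*s**2*(2*s - 5) + 162*6**s*s*(2*s - 5) + 27*s**2*(2*s - 5) + 54*s*(s + 1)*(2*s - 5)*log(2) + (2*s - 5)*(54*s + 54))/(54*2**s*s**2*(s + 1)*(2*s - 5))
  -1 < Re(s) < 5/2

along the cuts 1/2, 2, 3, ℳ[f](s) splits into 4 integrals
piece [0, 1/2): integrate t against the kernel
[1/2, 2) adds the kernel integral of log(t)
between 2 and 3 the integrand is (t + 3)·t^(s-1)
[3, ∞) adds the kernel integral of t**(-5/2)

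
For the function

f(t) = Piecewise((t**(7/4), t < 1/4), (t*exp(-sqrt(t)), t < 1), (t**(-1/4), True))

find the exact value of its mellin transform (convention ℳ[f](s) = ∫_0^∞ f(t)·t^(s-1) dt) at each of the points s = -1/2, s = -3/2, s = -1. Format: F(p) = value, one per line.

F(-1/2) = -2*exp(-1) + sqrt(2)/10 + 2*exp(-1/2) + 4/3
F(-3/2) = -2*expint(2, 1) + 4/7 + 4*expint(2, 1/2) + 2*sqrt(2)
F(-1) = 2*Ei(-1) + sqrt(2)/3 + 4/5 - 2*Ei(-1/2)

back out the shared t-power: t**(3/4) on [0, 1/4); exp(-sqrt(t)) on [1/4, 1); t**(-5/4) on [1, ∞)
back out the power substitution: t**(3/2) on [0, 1/2); exp(-t) on [1/2, 1); t**(-5/2) on [1, ∞)
integrate the 3 segments split at 1/4, 1, then add the results
piece [0, 1/4): integrate t**(7/4) against the kernel
segment 1/4 to 1 holds t*exp(-sqrt(t)); add its integral
the [1, ∞) slice contributes ∫ t**(-1/4)·t^(s-1) dt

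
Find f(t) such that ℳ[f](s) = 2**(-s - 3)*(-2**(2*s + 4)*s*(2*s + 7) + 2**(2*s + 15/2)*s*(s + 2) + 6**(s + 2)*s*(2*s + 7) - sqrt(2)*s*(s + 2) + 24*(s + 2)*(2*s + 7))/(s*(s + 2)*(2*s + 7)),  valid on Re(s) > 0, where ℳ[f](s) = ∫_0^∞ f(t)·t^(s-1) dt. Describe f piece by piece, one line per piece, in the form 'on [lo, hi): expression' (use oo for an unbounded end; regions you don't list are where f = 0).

breakpoints 1/2, 2: one integral from each of the 3 segments
over [0, 1/2), the kernel integral of 3 enters the sum
∫ t**(7/2)·t^(s-1) over [1/2, 2)
over [2, 3), the kernel integral of t**2/2 enters the sum

on [0, 1/2): 3
on [1/2, 2): t**(7/2)
on [2, 3): t**2/2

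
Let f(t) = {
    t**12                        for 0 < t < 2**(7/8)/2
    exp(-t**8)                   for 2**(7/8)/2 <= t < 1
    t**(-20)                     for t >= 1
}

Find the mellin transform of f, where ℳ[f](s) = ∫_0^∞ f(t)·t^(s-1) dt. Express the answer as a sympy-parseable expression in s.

(2**(7/8)/2)**s*(2**(s/8)*(s - 20)*(s + 12)*uppergamma(s/8, 1/2) - 2**(s/8)*(s - 20)*(s + 12)*uppergamma(s/8, 1) - 8*2**(s/8)*(s + 12) + 2*sqrt(2)*(s - 20))/(8*(s - 20)*(s + 12))
  -12 < Re(s) < 20

the power substitution comes off first: t**6 on [0, 2**(3/4)/2); exp(-t**4) on [2**(3/4)/2, 1); t**(-10) on [1, ∞)
the power substitution comes off first: t**3 on [0, sqrt(2)/2); exp(-t**2) on [sqrt(2)/2, 1); t**(-5) on [1, ∞)
invert the power substitution to get t**(3/2) on [0, 1/2); exp(-t) on [1/2, 1); t**(-5/2) on [1, ∞)
treat the 3 regions marked off by 2**(7/8)/2, 1 separately and sum
∫ t**12·t^(s-1) over [0, 2**(7/8)/2)
on [2**(7/8)/2, 1): add ∫ exp(-t**8)·t^(s-1) dt
∫ t**(-20)·t^(s-1) over [1, ∞)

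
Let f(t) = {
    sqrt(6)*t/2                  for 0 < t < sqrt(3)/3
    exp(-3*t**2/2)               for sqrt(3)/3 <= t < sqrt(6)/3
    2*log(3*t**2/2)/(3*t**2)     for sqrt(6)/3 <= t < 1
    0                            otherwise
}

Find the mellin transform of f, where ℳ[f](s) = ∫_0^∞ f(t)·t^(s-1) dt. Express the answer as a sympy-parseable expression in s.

(sqrt(3)/3)**s*(3*2**(s/2)*(s + 1)*(s**2 - 4*s + 4)*uppergamma(s/2, 1/2) - 3*2**(s/2)*(s + 1)*(s**2 - 4*s + 4)*uppergamma(s/2, 1) + 12*2**(s/2)*(s + 1) + 3**(s/2)*s*(s + 1)*(-4*log(2) + 4*log(3)) - 8*3**(s/2)*(s + 1) + 3**(s/2)*(s + 1)*(-8*log(3) + 8*log(2)) + 3*sqrt(2)*(s**2 - 4*s + 4))/(6*(s + 1)*(s**2 - 4*s + 4))
  Re(s) > -1

the power substitution comes off first: sqrt(6)*sqrt(t)/2 on [0, 1/3); exp(-3*t/2) on [1/3, 2/3); 2*log(3*t/2)/(3*t) on [2/3, 1)
undo the common scale on t: sqrt(t) on [0, 1/2); exp(-t) on [1/2, 1); log(t)/t on [1, 3/2)
decompose at sqrt(3)/3, sqrt(6)/3; ℳ[f](s) sums the 3 pieces' integrals
on [0, sqrt(3)/3) integrate f = sqrt(6)*t/2 against the kernel
on [sqrt(3)/3, sqrt(6)/3) integrate f = exp(-3*t**2/2) against the kernel
∫ over [sqrt(6)/3, 1) of 2*log(3*t**2/2)/(3*t**2)·t^(s-1) joins the sum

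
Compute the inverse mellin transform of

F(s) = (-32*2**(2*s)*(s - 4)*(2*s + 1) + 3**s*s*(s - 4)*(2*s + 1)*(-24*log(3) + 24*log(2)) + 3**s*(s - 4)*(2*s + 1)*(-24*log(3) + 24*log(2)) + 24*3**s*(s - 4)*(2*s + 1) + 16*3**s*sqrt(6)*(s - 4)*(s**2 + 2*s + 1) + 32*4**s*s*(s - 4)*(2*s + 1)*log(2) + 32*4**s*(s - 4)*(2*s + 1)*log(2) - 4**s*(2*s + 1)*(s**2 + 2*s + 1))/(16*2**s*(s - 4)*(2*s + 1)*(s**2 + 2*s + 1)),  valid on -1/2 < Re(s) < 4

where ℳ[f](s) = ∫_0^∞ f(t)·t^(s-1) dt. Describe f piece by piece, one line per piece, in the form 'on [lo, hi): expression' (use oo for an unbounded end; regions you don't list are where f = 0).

on [0, 3/2): sqrt(t)
on [3/2, 2): t*log(t)
on [2, oo): t**(-4)

slice at 3/2, 2, transform all 3 pieces, and sum them
on [0, 3/2): add ∫ sqrt(t)·t^(s-1) dt
∫ over [3/2, 2) of t*log(t)·t^(s-1) joins the sum
segment 2 to ∞ holds t**(-4); add its integral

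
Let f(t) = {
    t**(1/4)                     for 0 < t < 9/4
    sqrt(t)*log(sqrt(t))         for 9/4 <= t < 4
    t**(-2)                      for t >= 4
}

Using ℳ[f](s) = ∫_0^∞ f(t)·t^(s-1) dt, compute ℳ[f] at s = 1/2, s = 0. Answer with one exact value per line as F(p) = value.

F(1/2) = -9*log(3)/4 - 19/24 + sqrt(6) + 25*log(2)/4
F(0) = -31/32 + log(128/27) + 2*sqrt(6)

back out the power substitution: sqrt(t) on [0, 3/2); t*log(t) on [3/2, 2); t**(-4) on [2, ∞)
f breaks at 9/4, 4 into 3 integrals to sum
∫ over [0, 9/4) of t**(1/4)·t^(s-1) joins the sum
on [9/4, 4): add ∫ sqrt(t)*log(sqrt(t))·t^(s-1) dt
∫ over [4, ∞) of t**(-2)·t^(s-1) joins the sum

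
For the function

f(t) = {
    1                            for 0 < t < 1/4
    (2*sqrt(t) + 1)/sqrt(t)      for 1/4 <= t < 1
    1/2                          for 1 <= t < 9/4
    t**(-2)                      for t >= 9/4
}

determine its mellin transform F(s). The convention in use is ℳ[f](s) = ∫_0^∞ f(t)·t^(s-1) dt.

(162*2**(2*s)*(s - 2) - 32*3**(2*s)*s*(2*s - 1) + 81*3**(2*s)*(s - 2)*(2*s - 1) + 405*4**s*(s - 2)*(2*s - 1) - 324*s - 486*(s - 2)*(2*s - 1) + 648)/(162*2**(2*s)*s*(s - 2)*(2*s - 1))
  0 < Re(s) < 2

remove the power substitution first: 1 on [0, 1/2); (2*t + 1)/t on [1/2, 1); 1/2 on [1, 3/2); …
the shared t-power comes off first: t on [0, 1/2); 2*t + 1 on [1/2, 1); t/2 on [1, 3/2); …
split f at 1/4, 1, 9/4: ℳ[f](s) collects 4 kernel integrals
piece [0, 1/4): integrate 1 against the kernel
between 1/4 and 1 the integrand is (2*sqrt(t) + 1)/sqrt(t)·t^(s-1)
on [1, 9/4): add ∫ 1/2·t^(s-1) dt
segment 9/4 to ∞ holds t**(-2); add its integral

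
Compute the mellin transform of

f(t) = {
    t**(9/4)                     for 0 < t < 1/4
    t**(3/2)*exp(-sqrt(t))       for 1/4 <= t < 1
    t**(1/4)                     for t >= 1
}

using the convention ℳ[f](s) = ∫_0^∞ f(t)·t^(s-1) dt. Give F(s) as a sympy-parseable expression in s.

(16*2**(2*s)*(4*s + 1)*(4*s + 9)*uppergamma(2*s + 3, 1/2) - 16*2**(2*s)*(4*s + 1)*(4*s + 9)*uppergamma(2*s + 3, 1) - 32*2**(2*s)*(4*s + 9) + sqrt(2)*(4*s + 1))/(8*2**(2*s)*(4*s + 1)*(4*s + 9))
  -9/4 < Re(s) < -1/4

reversing the shared t-power: t**(5/4) on [0, 1/4); sqrt(t)*exp(-sqrt(t)) on [1/4, 1); t**(-3/4) on [1, ∞)
remove the power substitution first: t**(5/2) on [0, 1/2); t*exp(-t) on [1/2, 1); t**(-3/2) on [1, ∞)
the shared t-power comes off first: t**(3/2) on [0, 1/2); exp(-t) on [1/2, 1); t**(-5/2) on [1, ∞)
treat the 3 regions marked off by 1/4, 1 separately and sum
over [0, 1/4), the kernel integral of t**(9/4) enters the sum
the [1/4, 1) slice contributes ∫ t**(3/2)*exp(-sqrt(t))·t^(s-1) dt
over [1, ∞), the kernel integral of t**(1/4) enters the sum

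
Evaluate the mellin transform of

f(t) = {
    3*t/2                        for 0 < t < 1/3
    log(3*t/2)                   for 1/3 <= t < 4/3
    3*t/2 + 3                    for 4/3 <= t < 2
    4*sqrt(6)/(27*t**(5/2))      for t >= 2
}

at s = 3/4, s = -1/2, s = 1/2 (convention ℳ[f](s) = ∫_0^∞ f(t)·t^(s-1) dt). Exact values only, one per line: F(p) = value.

F(3/4) = 2*3**(1/4)*(-436*sqrt(2) + 2*2**(3/4)*3**(1/4) + 65 + log(2**(42 + 84*sqrt(2))) + 180*6**(3/4))/189
F(-1/2) = sqrt(3)*(-486*log(2) + sqrt(2) + 648)/162
F(1/2) = sqrt(3)*(-330 + sqrt(2) + 108*log(2) + 144*sqrt(6))/54

peel off the common scale on t: t on [0, 1/2); log(t) on [1/2, 2); t + 3 on [2, 3); …
decompose at 1/3, 4/3, 2; ℳ[f](s) sums the 4 pieces' integrals
segment [0, 1/3) carries 3*t/2; integrate it
[1/3, 4/3) adds the kernel integral of log(3*t/2)
∫ (3*t/2 + 3)·t^(s-1) over [4/3, 2)
the [2, ∞) slice contributes ∫ 4*sqrt(6)/(27*t**(5/2))·t^(s-1) dt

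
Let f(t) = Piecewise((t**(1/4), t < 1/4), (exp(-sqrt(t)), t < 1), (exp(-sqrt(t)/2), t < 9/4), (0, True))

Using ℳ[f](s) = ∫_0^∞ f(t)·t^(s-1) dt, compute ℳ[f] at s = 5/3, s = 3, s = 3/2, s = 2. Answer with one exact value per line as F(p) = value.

F(5/3) = -16*2**(1/3)*uppergamma(10/3, 3/4) - 2*uppergamma(10/3, 1) + 3*2**(1/6)/92 + 2*uppergamma(10/3, 1/2) + 16*2**(1/3)*uppergamma(10/3, 1/2)
F(3) = -260103*exp(-3/4)/8 - 652*exp(-1) + sqrt(2)/416 + 411515*exp(-1/2)/16
F(3/2) = -65*exp(-3/4) - 10*exp(-1) + sqrt(2)/28 + 117*exp(-1/2)/2
F(2) = -807*exp(-3/4)/2 - 32*exp(-1) + sqrt(2)/72 + 1343*exp(-1/2)/4

invert the power substitution to get sqrt(t) on [0, 1/2); exp(-t) on [1/2, 1); exp(-t/2) on [1, 3/2)
split f at 1/4, 1: ℳ[f](s) collects 3 kernel integrals
over [0, 1/4), the kernel integral of t**(1/4) enters the sum
segment [1/4, 1) carries exp(-sqrt(t)); integrate it
for t in [1, 9/4): the term is ∫ exp(-sqrt(t)/2)·t^(s-1)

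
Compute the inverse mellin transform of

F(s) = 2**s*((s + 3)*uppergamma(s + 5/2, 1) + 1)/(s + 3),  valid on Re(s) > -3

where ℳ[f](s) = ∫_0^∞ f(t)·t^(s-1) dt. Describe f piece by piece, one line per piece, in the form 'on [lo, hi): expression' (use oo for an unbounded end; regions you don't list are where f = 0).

on [0, 2): t**3/8
on [2, oo): sqrt(2)*t**(5/2)*exp(-t/2)/8

peel off the common scale on t: t**3 on [0, 1); t**(5/2)*exp(-t) on [1, ∞)
remove the shared t-power first: t**(5/2) on [0, 1); t**2*exp(-t) on [1, ∞)
undo the shared t-power: sqrt(t) on [0, 1); exp(-t) on [1, ∞)
cuts at 2: linearity sums the 2 kernel integrals
on [0, 2): add ∫ t**3/8·t^(s-1) dt
on [2, ∞) integrate f = sqrt(2)*t**(5/2)*exp(-t/2)/8 against the kernel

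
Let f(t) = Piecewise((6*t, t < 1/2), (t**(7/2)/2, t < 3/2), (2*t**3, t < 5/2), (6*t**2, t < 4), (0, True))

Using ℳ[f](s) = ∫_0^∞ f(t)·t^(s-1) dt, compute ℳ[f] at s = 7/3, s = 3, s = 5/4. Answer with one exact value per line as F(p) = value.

F(7/3) = -58125*2**(2/3)*5**(1/3)/6656 - 729*2**(2/3)*3**(1/3)/512 - 3*2**(1/6)/2240 + 729*2**(1/6)*3**(5/6)/2240 + 368757*2**(2/3)/1040
F(3) = -sqrt(2)/1664 + 729*sqrt(6)/1664 + 570859/480
F(5/4) = -4625*2**(3/4)*5**(1/4)/884 - 81*2**(3/4)*3**(1/4)/68 - 2**(1/4)/304 + 2**(3/4)/3 + 81*2**(1/4)*3**(3/4)/304 + 1536*sqrt(2)/13

the 4 pieces separated at 1/2, 3/2, 5/2 each add one integral
piece [0, 1/2): integrate 6*t against the kernel
segment 1/2 to 3/2 holds t**(7/2)/2; add its integral
∫ over [3/2, 5/2) of 2*t**3·t^(s-1) joins the sum
for t in [5/2, 4): the term is ∫ 6*t**2·t^(s-1)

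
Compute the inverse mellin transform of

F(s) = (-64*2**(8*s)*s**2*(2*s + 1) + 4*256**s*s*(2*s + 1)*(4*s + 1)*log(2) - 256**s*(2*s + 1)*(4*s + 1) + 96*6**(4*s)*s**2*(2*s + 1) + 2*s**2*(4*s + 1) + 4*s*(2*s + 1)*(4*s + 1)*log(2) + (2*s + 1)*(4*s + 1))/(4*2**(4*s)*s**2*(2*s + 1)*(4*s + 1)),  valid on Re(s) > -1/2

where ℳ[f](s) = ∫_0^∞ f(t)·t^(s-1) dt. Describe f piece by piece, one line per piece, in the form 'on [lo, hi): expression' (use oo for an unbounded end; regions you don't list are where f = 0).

on [0, 1/16): sqrt(t)
on [1/16, 16): log(t**(1/4))
on [16, 81): 2*t**(1/4)

back out the power substitution: t on [0, 1/4); log(sqrt(t)) on [1/4, 4); 2*sqrt(t) on [4, 9)
back out the power substitution: t**2 on [0, 1/2); log(t) on [1/2, 2); 2*t on [2, 3)
breakpoints 1/16, 16: one integral from each of the 3 segments
∫ sqrt(t)·t^(s-1) over [0, 1/16)
[1/16, 16) adds the kernel integral of log(t**(1/4))
[16, 81) adds the kernel integral of 2*t**(1/4)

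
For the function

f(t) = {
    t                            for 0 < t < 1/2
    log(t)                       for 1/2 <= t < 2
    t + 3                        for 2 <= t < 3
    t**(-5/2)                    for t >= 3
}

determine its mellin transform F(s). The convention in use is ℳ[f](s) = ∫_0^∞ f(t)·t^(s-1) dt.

(-270*2**(2*s)*s**2*(2*s - 5) + 54*2**(2*s)*s*(s + 1)*(2*s - 5)*log(2) - 162*2**(2*s)*s*(2*s - 5) - 54*2**(2*s)*(s + 1)*(2*s - 5) - 4*sqrt(3)*6**s*s**2*(s + 1) + 324*6**s*s**2*(2*s - 5) + 162*6**s*s*(2*s - 5) + 27*s**2*(2*s - 5) + 54*s*(s + 1)*(2*s - 5)*log(2) + (2*s - 5)*(54*s + 54))/(54*2**s*s**2*(s + 1)*(2*s - 5))
  -1 < Re(s) < 5/2

f breaks at 1/2, 2, 3 into 4 integrals to sum
on [0, 1/2) integrate f = t against the kernel
on [1/2, 2): add ∫ log(t)·t^(s-1) dt
piece [2, 3): integrate (t + 3) against the kernel
over [3, ∞), the kernel integral of t**(-5/2) enters the sum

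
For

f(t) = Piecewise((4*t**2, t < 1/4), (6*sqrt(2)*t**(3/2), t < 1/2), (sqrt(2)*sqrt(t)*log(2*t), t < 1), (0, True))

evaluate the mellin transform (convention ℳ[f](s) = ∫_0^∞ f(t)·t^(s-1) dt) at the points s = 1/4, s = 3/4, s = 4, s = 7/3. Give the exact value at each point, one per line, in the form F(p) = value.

F(1/4) = -31*sqrt(2)/18 - 3/7 + 4*sqrt(2)*log(2)/3 + 110*2**(3/4)/63
F(3/4) = -679*sqrt(2)/1100 - 1/6 + 4*sqrt(2)*log(2)/5 + 74*2**(1/4)/75
F(4) = sqrt(2)*(-182168 + 68137*sqrt(2) + 811008*log(2))/3649536
F(7/3) = -36*sqrt(2)/289 - 9*2**(5/6)/1472 + 3*2**(1/3)/1664 + 3015*2**(2/3)/26588 + 6*sqrt(2)*log(2)/17

invert the common scale on t to get t**2 on [0, 1/2); 3*t**(3/2) on [1/2, 1); sqrt(t)*log(t) on [1, 2)
remove the shared t-power first: t**(3/2) on [0, 1/2); 3*t on [1/2, 1); log(t) on [1, 2)
summing 3 kernel integrals split by 1/4, 1/2 yields ℳ[f](s)
over [0, 1/4), the kernel integral of 4*t**2 enters the sum
between 1/4 and 1/2 the integrand is 6*sqrt(2)*t**(3/2)·t^(s-1)
the [1/2, 1) slice contributes ∫ sqrt(2)*sqrt(t)*log(2*t)·t^(s-1) dt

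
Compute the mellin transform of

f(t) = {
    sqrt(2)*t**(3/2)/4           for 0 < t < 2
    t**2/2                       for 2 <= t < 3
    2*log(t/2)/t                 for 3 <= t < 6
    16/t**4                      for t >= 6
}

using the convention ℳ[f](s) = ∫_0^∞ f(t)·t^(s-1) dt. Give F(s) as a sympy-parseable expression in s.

reversing the common scale on t: t**(3/2) on [0, 1); 2*t**2 on [1, 3/2); log(t)/t on [3/2, 3); …
summing 4 kernel integrals split by 2, 3, 6 yields ℳ[f](s)
piece [0, 2): integrate sqrt(2)*t**(3/2)/4 against the kernel
piece [2, 3): integrate t**2/2 against the kernel
over [3, 6), the kernel integral of 2*log(t/2)/t enters the sum
between 6 and ∞ the integrand is 16/t**4·t^(s-1)

(324*2**s*(s - 4)*(s + 2)*(s**2 - 2*s + 1) - 324*2**s*(s - 4)*(2*s + 3)*(s**2 - 2*s + 1) - 108*3**s*s*(s - 4)*(s + 2)*(2*s + 3)*log(3) + 108*3**s*s*(s - 4)*(s + 2)*(2*s + 3)*log(2) - 108*3**s*(s - 4)*(s + 2)*(2*s + 3)*log(2) + 108*3**s*(s - 4)*(s + 2)*(2*s + 3) + 108*3**s*(s - 4)*(s + 2)*(2*s + 3)*log(3) + 729*3**s*(s - 4)*(2*s + 3)*(s**2 - 2*s + 1) + 54*6**s*s*(s - 4)*(s + 2)*(2*s + 3)*log(3) - 54*6**s*(s - 4)*(s + 2)*(2*s + 3)*log(3) - 54*6**s*(s - 4)*(s + 2)*(2*s + 3) - 2*6**s*(s + 2)*(2*s + 3)*(s**2 - 2*s + 1))/(162*(s - 4)*(s + 2)*(2*s + 3)*(s**2 - 2*s + 1))
  -3/2 < Re(s) < 4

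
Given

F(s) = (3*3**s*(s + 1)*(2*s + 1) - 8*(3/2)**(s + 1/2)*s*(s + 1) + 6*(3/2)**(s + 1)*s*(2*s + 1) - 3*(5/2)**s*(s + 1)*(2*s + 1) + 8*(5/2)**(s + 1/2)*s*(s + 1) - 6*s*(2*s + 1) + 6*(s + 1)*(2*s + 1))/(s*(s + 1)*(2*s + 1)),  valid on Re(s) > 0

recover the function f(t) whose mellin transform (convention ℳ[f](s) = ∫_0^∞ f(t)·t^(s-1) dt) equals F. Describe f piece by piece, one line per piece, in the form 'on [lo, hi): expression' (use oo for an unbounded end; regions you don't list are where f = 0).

on [0, 1): 6
on [1, 3/2): 6*t
on [3/2, 5/2): 4*sqrt(t)
on [5/2, 3): 3

decompose at 1, 3/2, 5/2; ℳ[f](s) sums the 4 pieces' integrals
piece [0, 1): integrate 6 against the kernel
segment [1, 3/2) carries 6*t; integrate it
on [3/2, 5/2): add ∫ 4*sqrt(t)·t^(s-1) dt
∫ 3·t^(s-1) over [5/2, 3)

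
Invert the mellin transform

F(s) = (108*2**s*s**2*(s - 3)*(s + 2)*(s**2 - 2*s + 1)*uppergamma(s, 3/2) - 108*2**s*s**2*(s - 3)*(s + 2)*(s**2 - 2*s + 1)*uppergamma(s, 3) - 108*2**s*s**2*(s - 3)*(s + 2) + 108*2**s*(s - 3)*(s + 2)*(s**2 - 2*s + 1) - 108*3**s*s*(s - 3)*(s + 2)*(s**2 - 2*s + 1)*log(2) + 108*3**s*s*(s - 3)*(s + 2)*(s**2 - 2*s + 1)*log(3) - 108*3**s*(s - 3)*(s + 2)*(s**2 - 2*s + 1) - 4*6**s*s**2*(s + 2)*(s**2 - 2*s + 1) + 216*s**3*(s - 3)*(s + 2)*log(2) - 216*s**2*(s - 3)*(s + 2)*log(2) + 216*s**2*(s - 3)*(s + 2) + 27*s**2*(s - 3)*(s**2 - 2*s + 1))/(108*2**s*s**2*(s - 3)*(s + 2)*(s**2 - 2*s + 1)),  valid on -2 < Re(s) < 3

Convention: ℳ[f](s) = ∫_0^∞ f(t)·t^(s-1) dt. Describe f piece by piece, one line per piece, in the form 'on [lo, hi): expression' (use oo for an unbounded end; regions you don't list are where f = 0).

on [0, 1/2): t**2
on [1/2, 1): log(t)/t
on [1, 3/2): log(t)
on [3/2, 3): exp(-t)
on [3, oo): t**(-3)

slice at 1/2, 1, 3/2, 3, transform all 5 pieces, and sum them
[0, 1/2) adds the kernel integral of t**2
segment [1/2, 1) carries log(t)/t; integrate it
∫ over [1, 3/2) of log(t)·t^(s-1) joins the sum
between 3/2 and 3 the integrand is exp(-t)·t^(s-1)
over [3, ∞), the kernel integral of t**(-3) enters the sum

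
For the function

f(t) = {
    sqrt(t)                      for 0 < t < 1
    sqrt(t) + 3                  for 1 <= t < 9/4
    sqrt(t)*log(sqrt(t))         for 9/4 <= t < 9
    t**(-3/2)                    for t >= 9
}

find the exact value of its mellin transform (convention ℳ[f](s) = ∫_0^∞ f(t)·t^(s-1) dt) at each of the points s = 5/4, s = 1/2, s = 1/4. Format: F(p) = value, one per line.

F(5/4) = -452*sqrt(3)/147 - 27*sqrt(6)*log(3)/28 - 12/5 + 27*sqrt(6)*log(2)/28 + 3861*sqrt(6)/980 + 108*sqrt(3)*log(3)/7
F(1/2) = 9*log(2)/4 + 143/72 + 27*log(3)/4
F(1/4) = -12 - 356*sqrt(3)/135 + log(2**(sqrt(6))*3**(-sqrt(6) + 4*sqrt(3))) + 23*sqrt(6)/3

back out the power substitution: t on [0, 1); t + 3 on [1, 3/2); t*log(t) on [3/2, 3); …
summing 4 kernel integrals split by 1, 9/4, 9 yields ℳ[f](s)
segment 0 to 1 holds sqrt(t); add its integral
on [1, 9/4): add ∫ (sqrt(t) + 3)·t^(s-1) dt
piece [9/4, 9): integrate sqrt(t)*log(sqrt(t)) against the kernel
the [9, ∞) slice contributes ∫ t**(-3/2)·t^(s-1) dt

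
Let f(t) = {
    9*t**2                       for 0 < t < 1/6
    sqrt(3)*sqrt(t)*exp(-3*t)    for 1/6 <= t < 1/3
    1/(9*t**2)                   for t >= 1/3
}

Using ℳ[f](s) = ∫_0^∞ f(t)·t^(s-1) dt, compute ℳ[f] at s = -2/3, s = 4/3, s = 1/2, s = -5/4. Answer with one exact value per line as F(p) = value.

F(-2/3) = -3**(2/3)*uppergamma(-1/6, 1) + 3*6**(2/3)/16 + 3*3**(2/3)/8 + 3**(2/3)*uppergamma(-1/6, 1/2)
F(4/3) = -3**(2/3)*uppergamma(11/6, 1)/9 + 6**(2/3)/480 + 3**(2/3)*uppergamma(11/6, 1/2)/9 + 3**(2/3)/6
F(1/2) = sqrt(3)*(-60*exp(1/2) + 60*E + (3*sqrt(2) + 40)*exp(3/2))*exp(-3/2)/180
F(-5/4) = -3*3**(1/4)*uppergamma(-3/4, 1) + 12*3**(1/4)/13 + 3*3**(1/4)*uppergamma(-3/4, 1/2) + 2*6**(1/4)

remove the common scale on t first: t**2 on [0, 1/2); sqrt(t)*exp(-t) on [1/2, 1); t**(-2) on [1, ∞)
remove the shared t-power first: t**(3/2) on [0, 1/2); exp(-t) on [1/2, 1); t**(-5/2) on [1, ∞)
split f at 1/6, 1/3: ℳ[f](s) collects 3 kernel integrals
∫ 9*t**2·t^(s-1) over [0, 1/6)
on [1/6, 1/3): add ∫ sqrt(3)*sqrt(t)*exp(-3*t)·t^(s-1) dt
[1/3, ∞) adds the kernel integral of 1/(9*t**2)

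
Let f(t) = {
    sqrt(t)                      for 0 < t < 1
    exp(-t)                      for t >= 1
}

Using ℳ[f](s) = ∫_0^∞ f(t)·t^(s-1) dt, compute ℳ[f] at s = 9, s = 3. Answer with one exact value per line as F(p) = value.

linearity at 1 turns ℳ[f](s) into 2 summed integrals
the [0, 1) slice contributes ∫ sqrt(t)·t^(s-1) dt
on [1, ∞): add ∫ exp(-t)·t^(s-1) dt

F(9) = 2/19 + 109601*exp(-1)
F(3) = 2/7 + 5*exp(-1)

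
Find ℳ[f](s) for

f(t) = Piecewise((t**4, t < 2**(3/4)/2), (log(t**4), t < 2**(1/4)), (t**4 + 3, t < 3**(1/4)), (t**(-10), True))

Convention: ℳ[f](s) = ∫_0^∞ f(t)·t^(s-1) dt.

(2**(3/4)/2)**s*(270*2**(s/2)*s**2*(10 - s) + 54*2**(s/2)*s*(s - 10)*(s + 4)*log(2) - 648*2**(s/2)*s*(s - 10) - 216*2**(s/2)*(s - 10)*(s + 4) + 324*6**(s/4)*s**2*(s - 10) - 2*sqrt(3)*6**(s/4)*s**2*(s + 4) + 648*6**(s/4)*s*(s - 10) + 27*s**2*(s - 10) + 54*s*(s - 10)*(s + 4)*log(2) + 216*(s - 10)*(s + 4))/(54*s**2*(s - 10)*(s + 4))
  -4 < Re(s) < 10

undo the power substitution: t**2 on [0, sqrt(2)/2); log(t**2) on [sqrt(2)/2, sqrt(2)); t**2 + 3 on [sqrt(2), sqrt(3)); …
reversing the power substitution: t on [0, 1/2); log(t) on [1/2, 2); t + 3 on [2, 3); …
the 4 pieces separated at 2**(3/4)/2, 2**(1/4), 3**(1/4) each add one integral
over [0, 2**(3/4)/2), the kernel integral of t**4 enters the sum
∫ log(t**4)·t^(s-1) over [2**(3/4)/2, 2**(1/4))
between 2**(1/4) and 3**(1/4) the integrand is (t**4 + 3)·t^(s-1)
for t in [3**(1/4), ∞): the term is ∫ t**(-10)·t^(s-1)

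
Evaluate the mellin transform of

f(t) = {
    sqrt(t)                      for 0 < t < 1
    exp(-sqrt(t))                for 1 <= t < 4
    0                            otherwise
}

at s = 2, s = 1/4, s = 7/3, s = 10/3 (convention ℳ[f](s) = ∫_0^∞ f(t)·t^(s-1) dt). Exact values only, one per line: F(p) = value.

strip the power substitution: t on [0, 1); exp(-t) on [1, 2)
treat the 2 regions marked off by 1 separately and sum
segment 0 to 1 holds sqrt(t); add its integral
between 1 and 4 the integrand is exp(-sqrt(t))·t^(s-1)

F(2) = -76*exp(-2) + 2/5 + 32*exp(-1)
F(1/4) = -2*sqrt(pi)*erfc(sqrt(2)) + 2*sqrt(pi)*erfc(1) + 4/3
F(7/3) = -2*uppergamma(14/3, 2) + 6/17 + 2*uppergamma(14/3, 1)
F(10/3) = -2*uppergamma(20/3, 2) + 6/23 + 2*uppergamma(20/3, 1)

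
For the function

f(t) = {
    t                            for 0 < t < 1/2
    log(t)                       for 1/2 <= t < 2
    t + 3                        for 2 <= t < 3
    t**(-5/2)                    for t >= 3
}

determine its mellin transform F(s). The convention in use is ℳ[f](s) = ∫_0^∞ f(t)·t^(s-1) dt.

(-270*2**(2*s)*s**2*(2*s - 5) + 54*2**(2*s)*s*(s + 1)*(2*s - 5)*log(2) - 162*2**(2*s)*s*(2*s - 5) - 54*2**(2*s)*(s + 1)*(2*s - 5) - 4*sqrt(3)*6**s*s**2*(s + 1) + 324*6**s*s**2*(2*s - 5) + 162*6**s*s*(2*s - 5) + 27*s**2*(2*s - 5) + 54*s*(s + 1)*(2*s - 5)*log(2) + (2*s - 5)*(54*s + 54))/(54*2**s*s**2*(s + 1)*(2*s - 5))
  -1 < Re(s) < 5/2

f breaks at 1/2, 2, 3 into 4 integrals to sum
between 0 and 1/2 the integrand is t·t^(s-1)
∫ over [1/2, 2) of log(t)·t^(s-1) joins the sum
segment [2, 3) carries (t + 3); integrate it
[3, ∞) adds the kernel integral of t**(-5/2)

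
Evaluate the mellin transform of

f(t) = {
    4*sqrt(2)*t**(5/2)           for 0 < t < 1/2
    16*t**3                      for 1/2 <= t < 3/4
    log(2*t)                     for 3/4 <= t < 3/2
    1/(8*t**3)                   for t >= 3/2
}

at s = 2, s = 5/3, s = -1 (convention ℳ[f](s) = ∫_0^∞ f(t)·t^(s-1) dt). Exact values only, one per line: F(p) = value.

the common scale on t comes off first: t**(5/2) on [0, 1); 2*t**3 on [1, 3/2); log(t) on [3/2, 3); …
remove the shared t-power first: t**(3/2) on [0, 1); 2*t**2 on [1, 3/2); log(t)/t on [3/2, 3); …
breakpoints 1/2, 3/4, 3/2: one integral from each of the 4 segments
on [0, 1/2): add ∫ 4*sqrt(2)*t**(5/2)·t^(s-1) dt
for t in [1/2, 3/4): the term is ∫ 16*t**3·t^(s-1)
the [3/4, 3/2) slice contributes ∫ log(2*t)·t^(s-1) dt
for t in [3/2, ∞): the term is ∫ 1/(8*t**3)·t^(s-1)

F(2) = 271/720 + log(54**(9/32))
F(5/3) = -299*18**(1/3)/1200 - 9*6**(2/3)*log(3)/80 - 33*2**(1/3)/700 + 9*6**(2/3)*log(2)/80 + 7587*6**(2/3)/22400 + 9*18**(1/3)*log(3)/20
F(-1) = log(6**(2/3)/4) + 365/81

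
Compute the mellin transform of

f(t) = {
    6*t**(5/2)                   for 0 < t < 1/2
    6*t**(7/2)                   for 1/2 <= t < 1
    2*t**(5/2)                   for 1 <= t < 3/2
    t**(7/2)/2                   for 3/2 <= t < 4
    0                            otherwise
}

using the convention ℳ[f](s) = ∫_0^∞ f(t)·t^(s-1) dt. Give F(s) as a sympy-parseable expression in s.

slice at 1/2, 1, 3/2, transform all 4 pieces, and sum them
on [0, 1/2): add ∫ 6*t**(5/2)·t^(s-1) dt
segment [1/2, 1) carries 6*t**(7/2); integrate it
on [1, 3/2) integrate f = 2*t**(5/2) against the kernel
∫ t**(7/2)/2·t^(s-1) over [3/2, 4)

(4096*2**(3*s)*s + 10240*2**(3*s) + 256*2**s*s + 512*2**s + 90*3**s*sqrt(6)*s + 369*3**s*sqrt(6) + 24*sqrt(2)*s + 108*sqrt(2))/(16*2**s*(4*s**2 + 24*s + 35))
  Re(s) > -5/2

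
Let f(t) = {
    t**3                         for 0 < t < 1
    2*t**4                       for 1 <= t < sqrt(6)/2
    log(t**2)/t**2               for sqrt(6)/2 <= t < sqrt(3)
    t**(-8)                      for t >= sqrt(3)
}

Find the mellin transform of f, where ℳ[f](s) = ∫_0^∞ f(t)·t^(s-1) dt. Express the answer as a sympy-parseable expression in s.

the power substitution comes off first: t**(3/2) on [0, 1); 2*t**2 on [1, 3/2); log(t)/t on [3/2, 3); …
the 4 pieces separated at 1, sqrt(6)/2, sqrt(3) each add one integral
piece [0, 1): integrate t**3 against the kernel
segment [1, sqrt(6)/2) carries 2*t**4; integrate it
for t in [sqrt(6)/2, sqrt(3)): the term is ∫ log(t**2)/t**2·t^(s-1)
over [sqrt(3), ∞), the kernel integral of t**(-8) enters the sum

(324*2**(s/2)*(s/2 - 4)*(s/2 + 2)*(s**2/4 - s + 1) - 324*2**(s/2)*(s/2 - 4)*(s + 3)*(s**2/4 - s + 1) - 54*3**(s/2)*s*(s/2 - 4)*(s/2 + 2)*(s + 3)*log(3) + 54*3**(s/2)*s*(s/2 - 4)*(s/2 + 2)*(s + 3)*log(2) - 108*3**(s/2)*(s/2 - 4)*(s/2 + 2)*(s + 3)*log(2) + 108*3**(s/2)*(s/2 - 4)*(s/2 + 2)*(s + 3) + 108*3**(s/2)*(s/2 - 4)*(s/2 + 2)*(s + 3)*log(3) + 729*3**(s/2)*(s/2 - 4)*(s + 3)*(s**2/4 - s + 1) + 27*6**(s/2)*s*(s/2 - 4)*(s/2 + 2)*(s + 3)*log(3) - 54*6**(s/2)*(s/2 - 4)*(s/2 + 2)*(s + 3)*log(3) - 54*6**(s/2)*(s/2 - 4)*(s/2 + 2)*(s + 3) - 2*6**(s/2)*(s/2 + 2)*(s + 3)*(s**2/4 - s + 1))/(324*2**(s/2)*(s/2 - 4)*(s/2 + 2)*(s + 3)*(s**2/4 - s + 1))
  -3 < Re(s) < 8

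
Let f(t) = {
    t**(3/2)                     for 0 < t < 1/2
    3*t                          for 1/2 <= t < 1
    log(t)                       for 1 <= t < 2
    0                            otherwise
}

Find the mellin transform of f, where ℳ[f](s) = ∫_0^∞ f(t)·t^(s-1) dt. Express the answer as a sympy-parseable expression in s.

breakpoints 1/2, 1: one integral from each of the 3 segments
segment [0, 1/2) carries t**(3/2); integrate it
∫ over [1/2, 1) of 3*t·t^(s-1) joins the sum
∫ over [1, 2) of log(t)·t^(s-1) joins the sum

(-2*2**(2*s)*(s + 1)*(2*s + 3) + 6*2**s*s**2*(2*s + 3) + 2*2**s*(s + 1)*(2*s + 3) + 4**s*s*(s + 1)*(2*s + 3)*log(4) + sqrt(2)*s**2*(s + 1) - 3*s**2*(2*s + 3))/(2*2**s*s**2*(s + 1)*(2*s + 3))
  Re(s) > -3/2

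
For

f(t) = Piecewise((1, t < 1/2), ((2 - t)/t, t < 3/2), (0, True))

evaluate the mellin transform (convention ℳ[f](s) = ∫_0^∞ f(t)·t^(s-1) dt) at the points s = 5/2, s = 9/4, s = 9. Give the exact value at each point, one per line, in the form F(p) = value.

F(5/2) = sqrt(2)*(-14 + 33*sqrt(3))/60
F(9/4) = 2**(3/4)*(-26 + 63*3**(1/4))/90
F(9) = 9839/4608

strip the shared t-power: t on [0, 1/2); 2 - t on [1/2, 3/2)
slice at 1/2, transform all 2 pieces, and sum them
segment 0 to 1/2 holds 1; add its integral
∫ (2 - t)/t·t^(s-1) over [1/2, 3/2)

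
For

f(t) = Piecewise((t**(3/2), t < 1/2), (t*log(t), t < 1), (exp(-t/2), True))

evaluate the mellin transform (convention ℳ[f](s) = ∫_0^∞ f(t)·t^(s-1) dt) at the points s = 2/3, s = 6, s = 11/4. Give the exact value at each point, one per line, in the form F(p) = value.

f breaks at 1/2, 1 into 3 integrals to sum
the [0, 1/2) slice contributes ∫ t**(3/2)·t^(s-1) dt
∫ over [1/2, 1) of t*log(t)·t^(s-1) joins the sum
segment [1, ∞) carries exp(-t/2); integrate it

F(2/3) = 2**(1/3)*(-234*2**(2/3) + 75*sqrt(2) + 117 + 195*log(2) + 1300*2**(1/3)*uppergamma(2/3, 1/2))/1300
F(6) = -127/6272 + sqrt(2)/1920 + log(2)/896 + 12662*exp(-1/2)
F(11/4) = 2**(1/4)*(-1088*2**(3/4) + 136 + 225*sqrt(2) + 510*log(2) + 122400*sqrt(2)*uppergamma(11/4, 1/2))/30600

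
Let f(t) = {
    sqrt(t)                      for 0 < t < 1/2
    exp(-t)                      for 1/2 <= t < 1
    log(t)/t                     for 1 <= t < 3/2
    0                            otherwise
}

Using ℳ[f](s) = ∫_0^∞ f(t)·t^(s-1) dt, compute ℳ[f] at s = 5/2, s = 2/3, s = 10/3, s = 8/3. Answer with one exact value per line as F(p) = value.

f breaks at 1/2, 1 into 3 integrals to sum
on [0, 1/2) integrate f = sqrt(t) against the kernel
segment [1/2, 1) carries exp(-t); integrate it
piece [1, 3/2): integrate log(t)/t against the kernel

F(5/2) = -5*exp(-1)/2 - sqrt(6)/3 - 3*sqrt(pi)*erfc(1)/4 + 3*sqrt(pi)*erfc(sqrt(2)/2)/4 + 35/72 + exp(-3/2)*log(3**(36*sqrt(6)*exp(3/2))/2**(36*sqrt(6)*exp(3/2)))/72 + sqrt(2)*exp(-1/2)
F(2/3) = -3*2**(1/3)*3**(2/3) + log(2**(2**(1/3)*3**(2/3))/3**(2**(1/3)*3**(2/3))) - uppergamma(2/3, 1) + 3*2**(5/6)/14 + uppergamma(2/3, 1/2) + 9
F(10/3) = -uppergamma(10/3, 1) - 81*2**(2/3)*3**(1/3)/392 + 3*2**(1/6)/184 + 9/49 + log(3**(27*2**(2/3)*3**(1/3)/56)/2**(27*2**(2/3)*3**(1/3)/56)) + uppergamma(10/3, 1/2)
F(8/3) = -uppergamma(8/3, 1) - 27*2**(1/3)*3**(2/3)/100 + 3*2**(5/6)/152 + 9/25 + log(3**(9*2**(1/3)*3**(2/3)/20)/2**(9*2**(1/3)*3**(2/3)/20)) + uppergamma(8/3, 1/2)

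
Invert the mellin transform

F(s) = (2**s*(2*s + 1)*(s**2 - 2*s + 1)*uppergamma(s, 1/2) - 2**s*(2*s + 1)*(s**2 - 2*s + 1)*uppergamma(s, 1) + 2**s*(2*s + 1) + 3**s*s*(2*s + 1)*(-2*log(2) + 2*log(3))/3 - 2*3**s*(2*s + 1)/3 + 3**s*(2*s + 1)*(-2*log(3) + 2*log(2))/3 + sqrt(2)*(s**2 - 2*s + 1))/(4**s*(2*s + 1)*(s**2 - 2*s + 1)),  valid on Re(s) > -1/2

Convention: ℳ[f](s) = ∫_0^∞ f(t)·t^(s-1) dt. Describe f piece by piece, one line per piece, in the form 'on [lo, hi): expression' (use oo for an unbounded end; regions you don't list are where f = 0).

remove the common scale on t first: sqrt(t) on [0, 1/2); exp(-t) on [1/2, 1); log(t)/t on [1, 3/2)
split f at 1/4, 1/2: ℳ[f](s) collects 3 kernel integrals
on [0, 1/4) integrate f = sqrt(2)*sqrt(t) against the kernel
over [1/4, 1/2), the kernel integral of exp(-2*t) enters the sum
[1/2, 3/4) adds the kernel integral of log(2*t)/(2*t)

on [0, 1/4): sqrt(2)*sqrt(t)
on [1/4, 1/2): exp(-2*t)
on [1/2, 3/4): log(2*t)/(2*t)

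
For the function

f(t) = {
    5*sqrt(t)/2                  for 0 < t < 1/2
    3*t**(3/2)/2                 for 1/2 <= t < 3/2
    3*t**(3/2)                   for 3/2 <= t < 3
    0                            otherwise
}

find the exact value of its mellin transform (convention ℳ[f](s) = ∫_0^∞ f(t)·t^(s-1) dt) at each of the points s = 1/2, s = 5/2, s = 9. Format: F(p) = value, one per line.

F(1/2) = 103/8
F(5/2) = 11315/192
F(9) = -59049*sqrt(6)/14336 + 51*sqrt(2)/272384 + 118098*sqrt(3)/7

f breaks at 1/2, 3/2 into 3 integrals to sum
[0, 1/2) adds the kernel integral of 5*sqrt(t)/2
segment 1/2 to 3/2 holds 3*t**(3/2)/2; add its integral
piece [3/2, 3): integrate 3*t**(3/2) against the kernel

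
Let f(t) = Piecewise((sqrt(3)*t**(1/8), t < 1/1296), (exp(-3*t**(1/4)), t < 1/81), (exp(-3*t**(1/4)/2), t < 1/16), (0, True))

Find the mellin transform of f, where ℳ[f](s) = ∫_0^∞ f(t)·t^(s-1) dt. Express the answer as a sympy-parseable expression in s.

(4*16**s*(8*s + 1)*uppergamma(4*s, 1/2) - 4*16**s*(8*s + 1)*uppergamma(4*s, 1) + 4*256**s*(8*s + 1)*uppergamma(4*s, 1/2) - 4*256**s*(8*s + 1)*uppergamma(4*s, 3/4) + 4*sqrt(2))/(1296**s*(8*s + 1))
  Re(s) > -1/8

reversing the power substitution: sqrt(3)*t**(1/4) on [0, 1/36); exp(-3*sqrt(t)) on [1/36, 1/9); exp(-3*sqrt(t)/2) on [1/9, 1/4)
back out the power substitution: sqrt(3)*sqrt(t) on [0, 1/6); exp(-3*t) on [1/6, 1/3); exp(-3*t/2) on [1/3, 1/2)
peel off the common scale on t: sqrt(t) on [0, 1/2); exp(-t) on [1/2, 1); exp(-t/2) on [1, 3/2)
summing 3 kernel integrals split by 1/1296, 1/81 yields ℳ[f](s)
segment [0, 1/1296) carries sqrt(3)*t**(1/8); integrate it
the [1/1296, 1/81) slice contributes ∫ exp(-3*t**(1/4))·t^(s-1) dt
segment [1/81, 1/16) carries exp(-3*t**(1/4)/2); integrate it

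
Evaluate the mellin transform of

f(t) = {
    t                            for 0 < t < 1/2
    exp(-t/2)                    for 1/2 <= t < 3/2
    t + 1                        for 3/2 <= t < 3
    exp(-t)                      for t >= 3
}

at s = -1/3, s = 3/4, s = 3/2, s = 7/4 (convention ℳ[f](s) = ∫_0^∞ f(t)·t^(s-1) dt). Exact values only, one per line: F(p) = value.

F(-1/3) = 2**(1/3)*(-2*2**(1/3)*uppergamma(-1/3, 3/4) + 2*2**(2/3)*uppergamma(-1/3, 3) + 3**(2/3) + 3 + 2*2**(1/3)*uppergamma(-1/3, 1/4) + 6**(2/3))/4
F(3/4) = -23*2**(1/4)*3**(3/4)/21 - 2**(3/4)*uppergamma(3/4, 3/4) + uppergamma(3/4, 3) + 2**(1/4)/7 + 2**(3/4)*uppergamma(3/4, 1/4) + 64*3**(3/4)/21
F(3/2) = -19*sqrt(6)/20 - sqrt(6)*exp(-3/4) - sqrt(2)*sqrt(pi)*erfc(sqrt(3)/2) + sqrt(pi)*erfc(sqrt(3))/2 + sqrt(2)/20 + sqrt(3)*exp(-3) + sqrt(2)*exp(-1/4) + sqrt(2)*sqrt(pi)*erfc(1/2) + 28*sqrt(3)/5
F(7/4) = 2**(1/4)*(-308*sqrt(2)*uppergamma(7/4, 3/4) - 129*3**(3/4) + 7 + 77*2**(3/4)*uppergamma(7/4, 3) + 308*sqrt(2)*uppergamma(7/4, 1/4) + 384*6**(3/4))/154

cuts at 1/2, 3/2, 3: linearity sums the 4 kernel integrals
the [0, 1/2) slice contributes ∫ t·t^(s-1) dt
∫ exp(-t/2)·t^(s-1) over [1/2, 3/2)
∫ over [3/2, 3) of (t + 1)·t^(s-1) joins the sum
piece [3, ∞): integrate exp(-t) against the kernel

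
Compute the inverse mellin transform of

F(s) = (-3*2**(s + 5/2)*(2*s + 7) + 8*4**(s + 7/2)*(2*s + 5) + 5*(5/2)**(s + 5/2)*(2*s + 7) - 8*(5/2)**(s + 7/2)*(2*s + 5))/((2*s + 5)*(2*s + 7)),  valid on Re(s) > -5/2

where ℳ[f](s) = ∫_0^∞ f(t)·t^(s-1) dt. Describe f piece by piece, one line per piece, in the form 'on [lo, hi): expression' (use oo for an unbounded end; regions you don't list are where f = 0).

summing 3 kernel integrals split by 2, 5/2 yields ℳ[f](s)
piece [0, 2): integrate t**(5/2) against the kernel
∫ over [2, 5/2) of 5*t**(5/2)/2·t^(s-1) joins the sum
over [5/2, 4), the kernel integral of 4*t**(7/2) enters the sum

on [0, 2): t**(5/2)
on [2, 5/2): 5*t**(5/2)/2
on [5/2, 4): 4*t**(7/2)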